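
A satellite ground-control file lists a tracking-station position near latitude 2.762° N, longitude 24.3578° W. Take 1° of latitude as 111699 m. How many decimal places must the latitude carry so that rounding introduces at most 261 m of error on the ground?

One degree of latitude covers 111699 m.
With N decimal places the half-ulp bound is 0.5·10⁻ᴺ°, or 0.5·10⁻ᴺ × 111699 m on the ground.
Need 0.5 × 111699 × 10⁻ᴺ ≤ 261 → 10⁻ᴺ ≤ 4.673e-03, so N ≥ 2.33.
N = 2 would give 558 m (too coarse); N = 3 gives 55.8 m ≤ 261 m.

3 decimal places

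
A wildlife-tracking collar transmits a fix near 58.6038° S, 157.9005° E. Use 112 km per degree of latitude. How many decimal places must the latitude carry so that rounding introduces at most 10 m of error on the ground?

4

One degree of latitude covers 112000 m.
With N decimal places the half-ulp bound is 0.5·10⁻ᴺ°, or 0.5·10⁻ᴺ × 112000 m on the ground.
Setting 56000 × 10⁻ᴺ ≤ 10 gives 10ᴺ ≥ 5600, i.e. N ≥ 3.75.
So 4 decimal places suffice (5.6 m); 3 would allow up to 56 m.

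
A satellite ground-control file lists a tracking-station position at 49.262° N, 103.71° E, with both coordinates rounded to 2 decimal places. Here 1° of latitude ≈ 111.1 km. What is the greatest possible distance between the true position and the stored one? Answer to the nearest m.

Rounding to 2 decimal places leaves each coordinate within ±0.005° of the true value.
Latitude error → 0.005 × 111100 = 555.5 m along the meridian.
E–W at 49.262°: 0.005° × 111100 × cos 49.262° = 0.005 × 111100 × 0.6526 ≈ 362.52 m.
The two errors are perpendicular, so the maximum displacement is √(555.5² + 362.52²) ≈ 663.326 m.

663 m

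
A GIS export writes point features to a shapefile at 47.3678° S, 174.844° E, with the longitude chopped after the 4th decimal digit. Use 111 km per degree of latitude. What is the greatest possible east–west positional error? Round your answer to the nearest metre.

Truncating at 4 decimal places can drop up to a full unit in the last place, so the longitude may be off by as much as 0.0001°.
At latitude 47.3678° a degree of longitude spans 111000 m × cos 47.3678° = 111000 × 0.6773 ≈ 75179.1 m.
So at most 0.0001° × 75179.1 ≈ 7.51791 m east–west.

8 metres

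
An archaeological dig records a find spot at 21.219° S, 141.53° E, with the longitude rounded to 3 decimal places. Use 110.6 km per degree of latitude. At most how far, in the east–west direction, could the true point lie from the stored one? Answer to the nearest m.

Rounding to 3 decimal places leaves the longitude within ±0.0005° of the true value.
One degree of longitude at 21.219° is 110600 × cos 21.219° ≈ 110600 × 0.9322 = 103102 m.
So at most 0.0005° × 103102 ≈ 51.5509 m east–west.

52 m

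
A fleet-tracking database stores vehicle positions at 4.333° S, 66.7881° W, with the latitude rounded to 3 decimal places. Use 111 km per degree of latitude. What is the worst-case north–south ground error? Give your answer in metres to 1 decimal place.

55.5 metres

Rounding to 3 decimal places leaves the latitude within ±0.0005° of the true value.
So the N–S error is at most 0.0005 × 111000 = 55.5 m.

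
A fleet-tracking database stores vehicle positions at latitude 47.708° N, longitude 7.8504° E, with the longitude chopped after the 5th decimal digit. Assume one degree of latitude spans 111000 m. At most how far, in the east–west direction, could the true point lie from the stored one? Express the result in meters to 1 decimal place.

Truncating at 5 decimal places can drop up to a full unit in the last place, so the longitude may be off by as much as 1e-05°.
Parallels shrink by cos φ, so at 47.708° a degree of longitude is 111000 × 0.6729 ≈ 74692.9 m.
East–west error: 1e-05° × 74692.9 m/° ≈ 0.746929 m.

0.7 meters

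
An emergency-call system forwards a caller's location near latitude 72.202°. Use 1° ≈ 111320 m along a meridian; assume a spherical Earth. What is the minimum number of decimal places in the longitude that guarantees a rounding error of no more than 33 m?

At 72.202° one degree of longitude covers 111320 × cos 72.202° ≈ 111320 × 0.3057 ≈ 34026.3 m.
Rounding to N decimal places gives at most 0.5 × 10⁻ᴺ degrees of error, i.e. 0.5 × 10⁻ᴺ × 34026.3 m.
Need 0.5 × 34026.3 × 10⁻ᴺ ≤ 33 → 10⁻ᴺ ≤ 1.940e-03, so N ≥ 2.71.
So 3 decimal places suffice (17 m); 2 would allow up to 170 m.

3 decimal places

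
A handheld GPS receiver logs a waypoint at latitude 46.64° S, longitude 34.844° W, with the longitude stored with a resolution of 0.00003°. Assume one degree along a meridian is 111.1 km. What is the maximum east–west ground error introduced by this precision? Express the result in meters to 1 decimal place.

1.1 meters

With a 0.00003° grid the true value lies within half a step, ±0.00003°/2 = ±1.5e-05°, of the stored one.
At latitude 46.64° a degree of longitude spans 111100 m × cos 46.64° = 111100 × 0.6866 ≈ 76279 m.
So at most 1.5e-05° × 76279 ≈ 1.14419 m east–west.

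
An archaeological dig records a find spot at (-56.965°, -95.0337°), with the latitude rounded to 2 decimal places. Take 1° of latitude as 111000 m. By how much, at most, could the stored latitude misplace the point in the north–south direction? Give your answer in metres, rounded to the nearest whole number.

Rounding to 2 decimal places leaves the latitude within ±0.005° of the true value.
Along the meridian that is 0.005° × 111000 m/° = 555 m.

555 metres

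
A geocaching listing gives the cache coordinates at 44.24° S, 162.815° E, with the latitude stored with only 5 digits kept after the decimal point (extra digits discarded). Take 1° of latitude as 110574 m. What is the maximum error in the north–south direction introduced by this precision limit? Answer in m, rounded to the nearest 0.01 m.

Truncating at 5 decimal places can drop up to a full unit in the last place, so the latitude may be off by as much as 1e-05°.
Along the meridian that is 1e-05° × 110574 m/° = 1.10574 m.

1.11 m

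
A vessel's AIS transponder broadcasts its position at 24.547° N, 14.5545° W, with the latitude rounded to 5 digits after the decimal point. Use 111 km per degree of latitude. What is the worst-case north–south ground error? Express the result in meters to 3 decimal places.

0.555 meters

Rounding to 5 decimal places leaves the latitude within ±5e-06° of the true value.
So the N–S error is at most 5e-06 × 111000 = 0.555 m.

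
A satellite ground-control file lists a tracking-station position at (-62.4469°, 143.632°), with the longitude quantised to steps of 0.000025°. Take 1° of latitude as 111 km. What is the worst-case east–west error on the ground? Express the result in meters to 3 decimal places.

0.642 meters

With a 0.000025° grid the true value lies within half a step, ±0.000025°/2 = ±1.25e-05°, of the stored one.
At latitude 62.4469° a degree of longitude spans 111000 m × cos 62.4469° = 111000 × 0.4626 ≈ 51345.3 m.
Maximum E–W displacement: 1.25e-05 × 51345.3 = 0.641817 m.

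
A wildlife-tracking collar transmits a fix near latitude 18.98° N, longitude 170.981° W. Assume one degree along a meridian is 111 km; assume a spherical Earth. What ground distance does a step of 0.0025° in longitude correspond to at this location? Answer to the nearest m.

262 m

0.0025° of longitude at 18.98° is 0.0025 × 111000 × cos 18.98° ≈ 0.0025 × 104965 = 262.413 m.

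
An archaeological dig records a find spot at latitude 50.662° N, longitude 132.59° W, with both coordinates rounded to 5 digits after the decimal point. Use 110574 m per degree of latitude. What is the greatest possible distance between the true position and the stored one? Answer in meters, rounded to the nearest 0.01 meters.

0.65 meters

Rounding to 5 decimal places leaves each coordinate within ±5e-06° of the true value.
Latitude error → 5e-06 × 110574 = 0.55287 m along the meridian.
Longitude error → 5e-06 × 110574 × cos 50.662° = 5e-06 × 110574 × 0.6339 ≈ 0.350461 m.
Worst case both components are at the extreme and orthogonal: √(0.55287² + 0.350461²) ≈ 0.65459 m.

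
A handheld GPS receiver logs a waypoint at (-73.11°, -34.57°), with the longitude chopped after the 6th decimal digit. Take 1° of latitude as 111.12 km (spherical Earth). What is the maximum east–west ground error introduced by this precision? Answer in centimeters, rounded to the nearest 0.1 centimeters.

3.2 centimeters

Truncating at 6 decimal places can drop up to a full unit in the last place, so the longitude may be off by as much as 1e-06°.
Parallels shrink by cos φ, so at 73.11° a degree of longitude is 111120 × 0.2905 ≈ 32284.3 m.
Maximum E–W displacement: 1e-06 × 32284.3 = 0.0322843 m.
That is 0.0322843 m = 3.2284 cm.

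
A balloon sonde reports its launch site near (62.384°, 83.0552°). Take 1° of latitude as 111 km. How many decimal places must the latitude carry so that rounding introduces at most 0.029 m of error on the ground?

One degree of latitude covers 111000 m.
With N decimal places the half-ulp bound is 0.5·10⁻ᴺ°, or 0.5·10⁻ᴺ × 111000 m on the ground.
Setting 55500 × 10⁻ᴺ ≤ 0.029 gives 10ᴺ ≥ 1.914e+06, i.e. N ≥ 6.28.
So 7 decimal places suffice (0.00555 m); 6 would allow up to 0.0555 m.

7 decimal places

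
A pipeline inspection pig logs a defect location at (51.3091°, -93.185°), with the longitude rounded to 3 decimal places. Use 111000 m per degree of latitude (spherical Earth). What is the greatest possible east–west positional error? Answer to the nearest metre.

35 metres

Rounding to 3 decimal places leaves the longitude within ±0.0005° of the true value.
At latitude 51.3091° a degree of longitude spans 111000 m × cos 51.3091° = 111000 × 0.6251 ≈ 69388.2 m.
So at most 0.0005° × 69388.2 ≈ 34.6941 m east–west.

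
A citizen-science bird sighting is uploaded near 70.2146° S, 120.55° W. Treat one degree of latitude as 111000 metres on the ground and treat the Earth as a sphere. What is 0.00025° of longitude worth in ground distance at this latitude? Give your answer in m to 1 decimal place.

9.4 m

One degree of longitude here spans 111000 × cos 70.2146° = 111000 × 0.3385 ≈ 37573.3 m; 0.00025° of that is 9.39332 m.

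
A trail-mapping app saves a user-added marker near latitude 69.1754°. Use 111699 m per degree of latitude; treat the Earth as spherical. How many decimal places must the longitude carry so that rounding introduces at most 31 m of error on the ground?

3

At 69.1754° one degree of longitude covers 111699 × cos 69.1754° ≈ 111699 × 0.3555 ≈ 39709.9 m.
Rounding to N decimal places gives at most 0.5 × 10⁻ᴺ degrees of error, i.e. 0.5 × 10⁻ᴺ × 39709.9 m.
Need 0.5 × 39709.9 × 10⁻ᴺ ≤ 31 → 10⁻ᴺ ≤ 1.561e-03, so N ≥ 2.81.
At 2 places the error can reach 199 m, but 3 places keeps it to 19.9 m.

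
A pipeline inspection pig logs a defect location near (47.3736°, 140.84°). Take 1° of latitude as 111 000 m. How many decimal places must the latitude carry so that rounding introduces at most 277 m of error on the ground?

One degree of latitude covers 111000 m.
With N decimal places the half-ulp bound is 0.5·10⁻ᴺ°, or 0.5·10⁻ᴺ × 111000 m on the ground.
Need 0.5 × 111000 × 10⁻ᴺ ≤ 277 → 10⁻ᴺ ≤ 4.991e-03, so N ≥ 2.30.
So 3 decimal places suffice (55.5 m); 2 would allow up to 555 m.

3 decimal places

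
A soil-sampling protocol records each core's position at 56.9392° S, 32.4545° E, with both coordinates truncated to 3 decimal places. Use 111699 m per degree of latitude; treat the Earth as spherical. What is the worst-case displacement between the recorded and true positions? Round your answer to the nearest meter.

127 meters

Truncating at 3 decimal places can drop up to a full unit in the last place, so each coordinate may be off by as much as 0.001°.
Latitude error → 0.001 × 111699 = 111.699 m along the meridian.
E–W at 56.9392°: 0.001° × 111699 × cos 56.9392° = 0.001 × 111699 × 0.5455 ≈ 60.935 m.
Combining orthogonally: (111.699² + 60.935²)^½ ≈ 127.239 m.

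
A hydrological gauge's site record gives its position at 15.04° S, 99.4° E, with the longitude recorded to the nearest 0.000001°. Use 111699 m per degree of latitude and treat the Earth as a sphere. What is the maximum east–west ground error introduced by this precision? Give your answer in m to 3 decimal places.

Rounding to 6 decimal places leaves the longitude within ±5e-07° of the true value.
At latitude 15.04° a degree of longitude spans 111699 m × cos 15.04° = 111699 × 0.9657 ≈ 107873 m.
So at most 5e-07° × 107873 ≈ 0.0539364 m east–west.

0.054 m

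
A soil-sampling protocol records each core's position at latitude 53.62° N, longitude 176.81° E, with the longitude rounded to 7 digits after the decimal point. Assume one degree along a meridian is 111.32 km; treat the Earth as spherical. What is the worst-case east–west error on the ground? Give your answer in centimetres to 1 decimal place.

Rounding to 7 decimal places leaves the longitude within ±5e-08° of the true value.
One degree of longitude at 53.62° is 111320 × cos 53.62° ≈ 111320 × 0.5931 = 66028.1 m.
Maximum E–W displacement: 5e-08 × 66028.1 = 0.00330141 m.
That is 0.00330141 m = 0.33014 cm.

0.3 centimetres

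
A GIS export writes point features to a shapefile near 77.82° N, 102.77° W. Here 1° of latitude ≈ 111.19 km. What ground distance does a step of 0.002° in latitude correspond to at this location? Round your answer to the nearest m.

222 m

0.002° × 111190 m/° = 222.38 m.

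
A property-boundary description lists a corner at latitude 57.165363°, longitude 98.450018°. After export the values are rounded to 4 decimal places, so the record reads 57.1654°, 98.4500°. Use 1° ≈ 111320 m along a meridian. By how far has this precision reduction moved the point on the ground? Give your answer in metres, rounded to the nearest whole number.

Δlat = 57.165363 − 57.1654 = -0.000037°; Δlon = 98.450018 − 98.4500 = +0.000018°.
N–S: -0.000037° × 111320 m/° = -4.11884 m.
East–west at this latitude: 0.000018° × 111320 × cos 57.1654° ≈ 0.000018 × 60359.5 = 1.08647 m.
Combined displacement = (4.11884² + 1.08647²)^½ ≈ 4.25973 m.

4 metres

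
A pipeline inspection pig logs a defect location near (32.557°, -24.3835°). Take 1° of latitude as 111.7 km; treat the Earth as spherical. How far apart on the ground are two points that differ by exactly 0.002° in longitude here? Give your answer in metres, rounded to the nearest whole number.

At 32.557° a degree of longitude is 111700 × cos 32.557° ≈ 94147.1 m, so 0.002° corresponds to 188.294 m.

188 metres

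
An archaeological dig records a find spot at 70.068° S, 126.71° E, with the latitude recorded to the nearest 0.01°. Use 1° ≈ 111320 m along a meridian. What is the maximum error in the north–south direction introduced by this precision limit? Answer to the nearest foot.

1826 feet

Rounding to 2 decimal places leaves the latitude within ±0.005° of the true value.
So the N–S error is at most 0.005 × 111320 = 556.6 m.
In feet: 556.6 m ÷ 0.3048 ≈ 1826.1 ft.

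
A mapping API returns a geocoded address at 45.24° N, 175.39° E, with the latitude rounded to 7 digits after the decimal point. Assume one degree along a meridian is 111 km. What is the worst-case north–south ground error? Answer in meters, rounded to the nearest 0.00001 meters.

Rounding to 7 decimal places leaves the latitude within ±5e-08° of the true value.
So the N–S error is at most 5e-08 × 111000 = 0.00555 m.

0.00555 meters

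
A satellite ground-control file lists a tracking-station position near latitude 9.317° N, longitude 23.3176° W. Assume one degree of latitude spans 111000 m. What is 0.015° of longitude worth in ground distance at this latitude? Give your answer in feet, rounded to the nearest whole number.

5391 feet

One degree of longitude here spans 111000 × cos 9.317° = 111000 × 0.9868 ≈ 109536 m; 0.015° of that is 1643.03 m.
In feet: 1643.03 m ÷ 0.3048 ≈ 5390.5 ft.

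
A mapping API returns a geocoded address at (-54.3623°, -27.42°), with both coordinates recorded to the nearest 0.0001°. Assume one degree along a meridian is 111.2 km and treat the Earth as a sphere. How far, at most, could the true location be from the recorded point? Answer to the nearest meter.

Rounding to 4 decimal places leaves each coordinate within ±5e-05° of the true value.
North–south component: 5e-05° × 111200 = 5.56 m.
E–W at 54.3623°: 5e-05° × 111200 × cos 54.3623° = 5e-05 × 111200 × 0.5827 ≈ 3.23958 m.
Combining orthogonally: (5.56² + 3.23958²)^½ ≈ 6.43494 m.

6 meters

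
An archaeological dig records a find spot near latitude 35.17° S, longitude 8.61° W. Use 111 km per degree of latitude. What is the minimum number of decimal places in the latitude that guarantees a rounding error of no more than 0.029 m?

7 decimal places

One degree of latitude covers 111000 m.
With N decimal places the half-ulp bound is 0.5·10⁻ᴺ°, or 0.5·10⁻ᴺ × 111000 m on the ground.
Need 0.5 × 111000 × 10⁻ᴺ ≤ 0.029 → 10⁻ᴺ ≤ 5.225e-07, so N ≥ 6.28.
N = 6 would give 0.0555 m (too coarse); N = 7 gives 0.00555 m ≤ 0.029 m.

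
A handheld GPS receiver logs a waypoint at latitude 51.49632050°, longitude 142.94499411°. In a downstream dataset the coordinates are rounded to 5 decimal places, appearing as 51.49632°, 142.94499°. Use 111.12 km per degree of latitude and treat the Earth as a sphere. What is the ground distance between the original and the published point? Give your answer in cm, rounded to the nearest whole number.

29 cm

Δlat = 51.49632050 − 51.49632 = +0.00000050°; Δlon = 142.94499411 − 142.94499 = +0.00000411°.
North–south shift: 0.00000050 × 111120 = 0.05556 m.
East–west at this latitude: 0.00000411° × 111120 × cos 51.4963° ≈ 0.00000411 × 69179.4 = 0.284327 m.
Combined displacement = (0.05556² + 0.284327²)^½ ≈ 0.289705 m.
That is 0.289705 m = 28.97 cm.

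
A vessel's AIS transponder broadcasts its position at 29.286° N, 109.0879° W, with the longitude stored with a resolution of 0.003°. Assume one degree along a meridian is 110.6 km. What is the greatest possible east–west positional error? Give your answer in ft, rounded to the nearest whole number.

With a 0.003° grid the true value lies within half a step, ±0.003°/2 = ±0.0015°, of the stored one.
Parallels shrink by cos φ, so at 29.286° a degree of longitude is 110600 × 0.8722 ≈ 96464.1 m.
East–west error: 0.0015° × 96464.1 m/° ≈ 144.696 m.
Converting: 144.696 m × 3.2808 ft/m ≈ 474.72 ft.

475 ft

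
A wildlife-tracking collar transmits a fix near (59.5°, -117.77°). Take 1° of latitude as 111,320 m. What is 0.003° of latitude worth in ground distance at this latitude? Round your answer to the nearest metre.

0.003° × 111320 m/° = 333.96 m.

334 metres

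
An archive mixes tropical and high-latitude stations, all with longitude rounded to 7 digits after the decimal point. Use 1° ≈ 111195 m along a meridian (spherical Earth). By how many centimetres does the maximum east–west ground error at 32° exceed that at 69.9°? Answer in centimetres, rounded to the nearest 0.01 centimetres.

0.28 centimetres

Rounding to 7 decimal places leaves the longitude within ±5e-08° of the true value.
At 32°: 5e-08° × 111195 × cos 32° = 5e-08 × 111195 × 0.8480 ≈ 0.0047149 m.
At 69.9°: 5e-08° × 111195 × cos 69.9° = 5e-08 × 111195 × 0.3437 ≈ 0.0019107 m.
So the lower-latitude error exceeds the higher by 0.0047149 − 0.0019107 = 0.0028043 m.
That is 0.00280427 m = 0.28043 cm.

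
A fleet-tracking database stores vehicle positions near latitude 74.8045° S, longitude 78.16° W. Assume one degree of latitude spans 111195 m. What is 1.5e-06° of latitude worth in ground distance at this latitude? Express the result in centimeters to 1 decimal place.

Along a meridian 1.5e-06° is 1.5e-06 × 111195 = 0.166793 m.
That is 0.166793 m = 16.679 cm.

16.7 centimeters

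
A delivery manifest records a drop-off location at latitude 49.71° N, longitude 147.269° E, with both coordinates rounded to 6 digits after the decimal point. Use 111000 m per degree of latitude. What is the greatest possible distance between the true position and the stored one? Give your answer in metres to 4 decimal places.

0.0661 metres

Rounding to 6 decimal places leaves each coordinate within ±5e-07° of the true value.
N–S: 5e-07° × 111000 m/° = 0.0555 m.
Longitude error → 5e-07 × 111000 × cos 49.71° = 5e-07 × 111000 × 0.6467 ≈ 0.0358894 m.
Worst case both components are at the extreme and orthogonal: √(0.0555² + 0.0358894²) ≈ 0.0660931 m.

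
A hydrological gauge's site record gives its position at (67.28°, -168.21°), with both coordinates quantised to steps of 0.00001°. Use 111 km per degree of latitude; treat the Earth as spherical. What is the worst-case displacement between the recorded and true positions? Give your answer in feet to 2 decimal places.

With a 0.00001° grid the true value lies within half a step, ±0.00001°/2 = ±5e-06°, of the stored one.
N–S: 5e-06° × 111000 m/° = 0.555 m.
East–west component at 67.28°: 5e-06° × 111000 × cos 67.28° ≈ 5e-06 × 42871.3 ≈ 0.214357 m.
The two errors are perpendicular, so the maximum displacement is √(0.555² + 0.214357²) ≈ 0.594957 m.
In feet: 0.594957 m ÷ 0.3048 ≈ 1.952 ft.

1.95 feet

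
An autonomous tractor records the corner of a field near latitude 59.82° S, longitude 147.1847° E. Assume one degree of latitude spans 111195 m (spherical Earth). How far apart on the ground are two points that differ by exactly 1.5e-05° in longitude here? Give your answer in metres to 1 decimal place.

0.8 metres

1.5e-05° of longitude at 59.82° is 1.5e-05 × 111195 × cos 59.82° ≈ 1.5e-05 × 55899.8 = 0.838496 m.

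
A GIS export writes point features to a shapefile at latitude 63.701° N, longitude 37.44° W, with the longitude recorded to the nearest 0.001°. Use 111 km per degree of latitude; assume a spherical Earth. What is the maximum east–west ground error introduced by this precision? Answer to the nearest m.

25 m

Rounding to 3 decimal places leaves the longitude within ±0.0005° of the true value.
Parallels shrink by cos φ, so at 63.701° a degree of longitude is 111000 × 0.4431 ≈ 49179.2 m.
Maximum E–W displacement: 0.0005 × 49179.2 = 24.5896 m.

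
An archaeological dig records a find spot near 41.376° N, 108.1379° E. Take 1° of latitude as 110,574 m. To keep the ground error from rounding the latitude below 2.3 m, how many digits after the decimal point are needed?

One degree of latitude covers 110574 m.
Rounding to N decimal places gives at most 0.5 × 10⁻ᴺ degrees of error, i.e. 0.5 × 10⁻ᴺ × 110574 m.
Setting 55287 × 10⁻ᴺ ≤ 2.3 gives 10ᴺ ≥ 2.404e+04, i.e. N ≥ 4.38.
So 5 decimal places suffice (0.553 m); 4 would allow up to 5.53 m.

5 decimal places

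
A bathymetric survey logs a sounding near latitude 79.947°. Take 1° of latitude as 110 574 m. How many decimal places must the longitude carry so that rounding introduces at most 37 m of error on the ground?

3 decimal places

At 79.947° one degree of longitude covers 110574 × cos 79.947° ≈ 110574 × 0.1746 ≈ 19301.7 m.
N decimal places → at most half a unit in the last place, 0.5 × 10⁻ᴺ° = 19301.7/2 × 10⁻ᴺ m.
Need 0.5 × 19301.7 × 10⁻ᴺ ≤ 37 → 10⁻ᴺ ≤ 3.834e-03, so N ≥ 2.42.
At 2 places the error can reach 96.5 m, but 3 places keeps it to 9.65 m.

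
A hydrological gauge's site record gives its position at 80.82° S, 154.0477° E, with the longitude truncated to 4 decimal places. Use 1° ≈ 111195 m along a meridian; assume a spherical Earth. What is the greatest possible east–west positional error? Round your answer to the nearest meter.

2 meters

Truncating at 4 decimal places can drop up to a full unit in the last place, so the longitude may be off by as much as 0.0001°.
At latitude 80.82° a degree of longitude spans 111195 m × cos 80.82° = 111195 × 0.1595 ≈ 17739.7 m.
East–west error: 0.0001° × 17739.7 m/° ≈ 1.77397 m.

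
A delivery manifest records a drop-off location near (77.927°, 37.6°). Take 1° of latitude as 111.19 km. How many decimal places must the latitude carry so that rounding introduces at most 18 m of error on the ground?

One degree of latitude covers 111190 m.
N decimal places → at most half a unit in the last place, 0.5 × 10⁻ᴺ° = 111190/2 × 10⁻ᴺ m.
Setting 55595 × 10⁻ᴺ ≤ 18 gives 10ᴺ ≥ 3089, i.e. N ≥ 3.49.
So 4 decimal places suffice (5.56 m); 3 would allow up to 55.6 m.

4 decimal places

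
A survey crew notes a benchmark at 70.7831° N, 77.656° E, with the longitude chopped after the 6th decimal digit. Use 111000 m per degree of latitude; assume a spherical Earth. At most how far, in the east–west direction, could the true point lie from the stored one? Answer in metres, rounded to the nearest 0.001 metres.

0.037 metres

Truncating at 6 decimal places can drop up to a full unit in the last place, so the longitude may be off by as much as 1e-06°.
Parallels shrink by cos φ, so at 70.7831° a degree of longitude is 111000 × 0.3291 ≈ 36535.1 m.
So at most 1e-06° × 36535.1 ≈ 0.0365351 m east–west.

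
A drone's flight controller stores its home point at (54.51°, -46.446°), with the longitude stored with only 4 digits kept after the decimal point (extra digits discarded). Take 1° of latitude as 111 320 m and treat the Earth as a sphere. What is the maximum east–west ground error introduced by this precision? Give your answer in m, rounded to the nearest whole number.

Truncating at 4 decimal places can drop up to a full unit in the last place, so the longitude may be off by as much as 0.0001°.
Parallels shrink by cos φ, so at 54.51° a degree of longitude is 111320 × 0.5806 ≈ 64628 m.
So at most 0.0001° × 64628 ≈ 6.4628 m east–west.

6 m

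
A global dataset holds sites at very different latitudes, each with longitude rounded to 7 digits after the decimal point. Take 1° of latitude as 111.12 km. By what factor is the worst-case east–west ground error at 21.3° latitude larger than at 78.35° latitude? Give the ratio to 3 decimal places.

Rounding to 7 decimal places leaves the longitude within ±5e-08° of the true value.
Error at 21.3° = 5e-08° × 111120 × cos 21.3° ≈ 0.005556 × 0.9317 = 0.0051765 m.
Error at 78.35° = 5e-08° × 111120 × cos 78.35° ≈ 0.005556 × 0.2019 = 0.0011219 m.
Ratio: 0.0051765 / 0.0011219 = cos 21.3° / cos 78.35° ≈ 4.6139.

4.614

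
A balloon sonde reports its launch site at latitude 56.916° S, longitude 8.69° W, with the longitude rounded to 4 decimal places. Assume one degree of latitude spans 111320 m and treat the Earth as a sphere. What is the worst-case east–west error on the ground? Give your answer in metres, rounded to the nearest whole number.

Rounding to 4 decimal places leaves the longitude within ±5e-05° of the true value.
Parallels shrink by cos φ, so at 56.916° a degree of longitude is 111320 × 0.5459 ≈ 60766 m.
So at most 5e-05° × 60766 ≈ 3.0383 m east–west.

3 metres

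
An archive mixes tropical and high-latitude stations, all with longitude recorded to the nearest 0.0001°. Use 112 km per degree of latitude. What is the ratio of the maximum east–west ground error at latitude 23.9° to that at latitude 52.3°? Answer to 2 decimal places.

1.50

Rounding to 4 decimal places leaves the longitude within ±5e-05° of the true value.
Error at 23.9° = 5e-05° × 112000 × cos 23.9° ≈ 5.6 × 0.9143 = 5.1198 m.
Error at 52.3° = 5e-05° × 112000 × cos 52.3° ≈ 5.6 × 0.6115 = 3.4246 m.
Ratio: 5.1198 / 3.4246 = cos 23.9° / cos 52.3° ≈ 1.4950.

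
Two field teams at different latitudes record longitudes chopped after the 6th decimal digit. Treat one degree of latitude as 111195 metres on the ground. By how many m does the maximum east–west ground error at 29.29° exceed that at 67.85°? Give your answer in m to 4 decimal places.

Truncating at 6 decimal places can drop up to a full unit in the last place, so the longitude may be off by as much as 1e-06°.
At 29.29°: 1e-06° × 111195 × cos 29.29° = 1e-06 × 111195 × 0.8722 ≈ 0.096979 m.
Error at 67.85° = 1e-06° × 111195 × cos 67.85° ≈ 0.11119 × 0.3770 = 0.041924 m.
Difference: 0.096979 − 0.041924 = 0.055055 m.

0.0551 m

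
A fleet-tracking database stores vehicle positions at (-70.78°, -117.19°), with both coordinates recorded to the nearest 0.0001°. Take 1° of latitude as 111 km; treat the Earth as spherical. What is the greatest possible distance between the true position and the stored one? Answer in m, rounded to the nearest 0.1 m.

Rounding to 4 decimal places leaves each coordinate within ±5e-05° of the true value.
N–S: 5e-05° × 111000 m/° = 5.55 m.
E–W at 70.78°: 5e-05° × 111000 × cos 70.78° = 5e-05 × 111000 × 0.3292 ≈ 1.82704 m.
Combining orthogonally: (5.55² + 1.82704²)^½ ≈ 5.84299 m.

5.8 m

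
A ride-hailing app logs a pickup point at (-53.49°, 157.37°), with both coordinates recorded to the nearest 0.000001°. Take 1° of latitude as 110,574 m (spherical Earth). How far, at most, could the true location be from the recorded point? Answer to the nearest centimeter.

Rounding to 6 decimal places leaves each coordinate within ±5e-07° of the true value.
Latitude error → 5e-07 × 110574 = 0.055287 m along the meridian.
E–W at 53.49°: 5e-07° × 110574 × cos 53.49° = 5e-07 × 110574 × 0.5950 ≈ 0.0328937 m.
Combining orthogonally: (0.055287² + 0.0328937²)^½ ≈ 0.0643323 m.
That is 0.0643323 m = 6.4332 cm.

6 centimeters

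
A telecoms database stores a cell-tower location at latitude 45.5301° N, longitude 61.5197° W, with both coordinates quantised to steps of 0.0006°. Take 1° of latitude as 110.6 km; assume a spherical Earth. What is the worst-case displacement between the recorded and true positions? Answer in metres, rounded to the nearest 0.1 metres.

40.5 metres

With a 0.0006° grid the true value lies within half a step, ±0.0006°/2 = ±0.0003°, of the stored one.
N–S: 0.0003° × 110600 m/° = 33.18 m.
E–W at 45.5301°: 0.0003° × 110600 × cos 45.5301° = 0.0003 × 110600 × 0.7005 ≈ 23.2437 m.
Worst case both components are at the extreme and orthogonal: √(33.18² + 23.2437²) ≈ 40.5115 m.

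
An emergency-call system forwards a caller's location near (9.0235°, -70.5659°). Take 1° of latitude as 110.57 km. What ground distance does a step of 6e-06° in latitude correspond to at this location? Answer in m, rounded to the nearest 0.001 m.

Along a meridian 6e-06° is 6e-06 × 110570 = 0.66342 m.

0.663 m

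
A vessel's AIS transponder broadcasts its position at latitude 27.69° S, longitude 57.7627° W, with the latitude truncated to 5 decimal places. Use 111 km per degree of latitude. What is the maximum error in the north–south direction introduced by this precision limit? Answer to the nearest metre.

Truncating at 5 decimal places can drop up to a full unit in the last place, so the latitude may be off by as much as 1e-05°.
Along the meridian that is 1e-05° × 111000 m/° = 1.11 m.

1 metres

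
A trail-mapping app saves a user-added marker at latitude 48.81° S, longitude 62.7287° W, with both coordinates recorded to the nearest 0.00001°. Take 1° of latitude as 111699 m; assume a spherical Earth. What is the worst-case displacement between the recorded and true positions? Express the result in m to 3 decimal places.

Rounding to 5 decimal places leaves each coordinate within ±5e-06° of the true value.
North–south component: 5e-06° × 111699 = 0.558495 m.
Longitude error → 5e-06 × 111699 × cos 48.81° = 5e-06 × 111699 × 0.6586 ≈ 0.367801 m.
Worst case both components are at the extreme and orthogonal: √(0.558495² + 0.367801²) ≈ 0.668726 m.

0.669 m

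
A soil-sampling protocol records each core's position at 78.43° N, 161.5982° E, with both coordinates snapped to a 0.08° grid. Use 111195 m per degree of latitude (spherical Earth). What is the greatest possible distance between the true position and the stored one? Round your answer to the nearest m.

4536 m

With a 0.08° grid the true value lies within half a step, ±0.08°/2 = ±0.04°, of the stored one.
North–south component: 0.04° × 111195 = 4447.8 m.
Longitude error → 0.04 × 111195 × cos 78.43° = 0.04 × 111195 × 0.2006 ≈ 892.073 m.
Combining orthogonally: (4447.8² + 892.073²)^½ ≈ 4536.38 m.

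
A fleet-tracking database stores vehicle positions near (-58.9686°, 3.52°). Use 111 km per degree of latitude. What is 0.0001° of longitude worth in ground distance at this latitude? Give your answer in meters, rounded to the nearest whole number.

6 meters

0.0001° of longitude at 58.9686° is 0.0001 × 111000 × cos 58.9686° ≈ 0.0001 × 57221.4 = 5.72214 m.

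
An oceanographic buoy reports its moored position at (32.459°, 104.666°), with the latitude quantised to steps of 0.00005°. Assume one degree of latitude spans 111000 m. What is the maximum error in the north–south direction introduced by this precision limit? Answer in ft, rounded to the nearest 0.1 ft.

With a 0.00005° grid the true value lies within half a step, ±0.00005°/2 = ±2.5e-05°, of the stored one.
Along the meridian that is 2.5e-05° × 111000 m/° = 2.775 m.
In feet: 2.775 m ÷ 0.3048 ≈ 9.1043 ft.

9.1 ft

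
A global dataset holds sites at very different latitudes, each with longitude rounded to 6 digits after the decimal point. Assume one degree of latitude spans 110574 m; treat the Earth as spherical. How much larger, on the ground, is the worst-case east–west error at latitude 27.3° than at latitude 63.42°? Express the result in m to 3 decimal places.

Rounding to 6 decimal places leaves the longitude within ±5e-07° of the true value.
Error at 27.3° = 5e-07° × 110574 × cos 27.3° ≈ 0.055287 × 0.8886 = 0.049129 m.
Error at 63.42° = 5e-07° × 110574 × cos 63.42° ≈ 0.055287 × 0.4474 = 0.024738 m.
So the lower-latitude error exceeds the higher by 0.049129 − 0.024738 = 0.024391 m.

0.024 m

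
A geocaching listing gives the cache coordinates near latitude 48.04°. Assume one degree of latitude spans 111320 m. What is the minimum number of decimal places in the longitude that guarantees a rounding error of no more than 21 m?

At 48.04° one degree of longitude covers 111320 × cos 48.04° ≈ 111320 × 0.6686 ≈ 74429.8 m.
With N decimal places the half-ulp bound is 0.5·10⁻ᴺ°, or 0.5·10⁻ᴺ × 74429.8 m on the ground.
Setting 37214.9 × 10⁻ᴺ ≤ 21 gives 10ᴺ ≥ 1772, i.e. N ≥ 3.25.
At 3 places the error can reach 37.2 m, but 4 places keeps it to 3.72 m.

4 decimal places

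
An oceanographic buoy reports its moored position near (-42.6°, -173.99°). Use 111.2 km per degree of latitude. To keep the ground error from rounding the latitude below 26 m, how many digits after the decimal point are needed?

One degree of latitude covers 111200 m.
With N decimal places the half-ulp bound is 0.5·10⁻ᴺ°, or 0.5·10⁻ᴺ × 111200 m on the ground.
Need 0.5 × 111200 × 10⁻ᴺ ≤ 26 → 10⁻ᴺ ≤ 4.676e-04, so N ≥ 3.33.
At 3 places the error can reach 55.6 m, but 4 places keeps it to 5.56 m.

4 decimal places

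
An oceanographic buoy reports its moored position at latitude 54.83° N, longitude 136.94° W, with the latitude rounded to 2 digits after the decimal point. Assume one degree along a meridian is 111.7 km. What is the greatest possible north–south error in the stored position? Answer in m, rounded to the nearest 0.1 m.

Rounding to 2 decimal places leaves the latitude within ±0.005° of the true value.
North–south distance: 0.005° × 111700 m/° = 558.5 m.

558.5 m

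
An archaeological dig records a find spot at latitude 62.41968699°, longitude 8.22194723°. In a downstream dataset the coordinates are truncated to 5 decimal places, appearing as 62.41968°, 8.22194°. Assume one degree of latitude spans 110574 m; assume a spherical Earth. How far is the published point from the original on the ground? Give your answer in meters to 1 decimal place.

The latitude changed by +0.00000699° and the longitude by +0.00000723°.
North–south shift: 0.00000699 × 110574 = 0.772912 m.
E–W at 62.4197°: 0.00000723° × 110574 × cos 62.4197° = 0.00000723 × 110574 × 0.4630 ≈ 0.370139 m.
Distance: √(0.772912² + 0.370139²) ≈ 0.856969 m.

0.9 meters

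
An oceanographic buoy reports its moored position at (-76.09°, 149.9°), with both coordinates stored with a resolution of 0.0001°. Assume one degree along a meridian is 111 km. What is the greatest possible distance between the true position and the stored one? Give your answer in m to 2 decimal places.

5.71 m

With a 0.0001° grid the true value lies within half a step, ±0.0001°/2 = ±5e-05°, of the stored one.
North–south component: 5e-05° × 111000 = 5.55 m.
East–west component at 76.09°: 5e-05° × 111000 × cos 76.09° ≈ 5e-05 × 26684.1 ≈ 1.33421 m.
The two errors are perpendicular, so the maximum displacement is √(5.55² + 1.33421²) ≈ 5.70812 m.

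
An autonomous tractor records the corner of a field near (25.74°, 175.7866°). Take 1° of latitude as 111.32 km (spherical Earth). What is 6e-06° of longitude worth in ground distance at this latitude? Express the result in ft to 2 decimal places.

6e-06° of longitude at 25.74° is 6e-06 × 111320 × cos 25.74° ≈ 6e-06 × 100274 = 0.601645 m.
Converting: 0.601645 m × 3.2808 ft/m ≈ 1.9739 ft.

1.97 ft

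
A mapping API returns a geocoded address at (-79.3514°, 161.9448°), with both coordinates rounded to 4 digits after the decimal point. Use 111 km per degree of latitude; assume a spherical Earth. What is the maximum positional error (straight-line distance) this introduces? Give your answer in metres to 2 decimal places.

5.64 metres

Rounding to 4 decimal places leaves each coordinate within ±5e-05° of the true value.
N–S: 5e-05° × 111000 m/° = 5.55 m.
E–W at 79.3514°: 5e-05° × 111000 × cos 79.3514° = 5e-05 × 111000 × 0.1848 ≈ 1.02556 m.
The two errors are perpendicular, so the maximum displacement is √(5.55² + 1.02556²) ≈ 5.64396 m.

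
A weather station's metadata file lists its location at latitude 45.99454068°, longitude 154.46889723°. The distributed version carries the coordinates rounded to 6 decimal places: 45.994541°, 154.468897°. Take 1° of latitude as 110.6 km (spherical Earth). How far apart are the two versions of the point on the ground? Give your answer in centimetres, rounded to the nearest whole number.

Δlat = 45.99454068 − 45.994541 = -0.00000032°; Δlon = 154.46889723 − 154.468897 = +0.00000023°.
N–S: -0.00000032° × 110600 m/° = -0.035392 m.
East–west at this latitude: 0.00000023° × 110600 × cos 45.9945° ≈ 0.00000023 × 76836.8 = 0.0176725 m.
Hypotenuse of the two orthogonal shifts: √(0.035392² + 0.0176725²) = 0.0395589 m.
That is 0.0395589 m = 3.9559 cm.

4 centimetres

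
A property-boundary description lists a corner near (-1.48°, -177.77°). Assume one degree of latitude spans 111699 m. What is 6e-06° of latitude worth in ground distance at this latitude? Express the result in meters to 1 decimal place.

Along a meridian 6e-06° is 6e-06 × 111699 = 0.670194 m.

0.7 meters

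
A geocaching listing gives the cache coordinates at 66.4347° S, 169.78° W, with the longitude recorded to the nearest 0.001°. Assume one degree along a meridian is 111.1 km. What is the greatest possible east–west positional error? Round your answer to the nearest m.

Rounding to 3 decimal places leaves the longitude within ±0.0005° of the true value.
One degree of longitude at 66.4347° is 111100 × cos 66.4347° ≈ 111100 × 0.3998 = 44417.1 m.
East–west error: 0.0005° × 44417.1 m/° ≈ 22.2086 m.

22 m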